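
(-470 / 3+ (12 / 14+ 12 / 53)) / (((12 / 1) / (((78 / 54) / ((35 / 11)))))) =-6190613 / 1051785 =-5.89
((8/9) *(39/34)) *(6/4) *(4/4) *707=1081.29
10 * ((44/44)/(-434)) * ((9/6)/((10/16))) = -0.06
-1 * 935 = -935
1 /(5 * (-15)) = -1 /75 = -0.01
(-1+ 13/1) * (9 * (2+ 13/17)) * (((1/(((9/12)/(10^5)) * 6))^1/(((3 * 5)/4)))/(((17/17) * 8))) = 3760000/17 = 221176.47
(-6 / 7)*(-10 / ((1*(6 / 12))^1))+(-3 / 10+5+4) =1809 / 70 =25.84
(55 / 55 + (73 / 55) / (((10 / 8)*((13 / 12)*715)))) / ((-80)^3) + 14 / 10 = 1832227840371 / 1308736000000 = 1.40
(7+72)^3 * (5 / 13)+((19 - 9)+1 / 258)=636053863 / 3354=189640.39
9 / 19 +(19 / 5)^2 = 14.91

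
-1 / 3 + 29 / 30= 19 / 30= 0.63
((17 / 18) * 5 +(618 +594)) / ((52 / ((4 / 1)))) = 21901 / 234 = 93.59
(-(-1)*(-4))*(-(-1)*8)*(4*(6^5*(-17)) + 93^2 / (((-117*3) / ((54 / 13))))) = 2860130880 / 169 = 16923851.36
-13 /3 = -4.33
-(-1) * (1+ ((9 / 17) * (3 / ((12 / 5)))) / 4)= 1.17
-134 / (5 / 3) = -402 / 5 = -80.40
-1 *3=-3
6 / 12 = 1 / 2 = 0.50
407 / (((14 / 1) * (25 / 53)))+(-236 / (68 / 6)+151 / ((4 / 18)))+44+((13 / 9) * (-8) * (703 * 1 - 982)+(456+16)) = 13269416 / 2975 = 4460.31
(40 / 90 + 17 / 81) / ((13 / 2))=106 / 1053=0.10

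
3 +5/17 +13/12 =893/204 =4.38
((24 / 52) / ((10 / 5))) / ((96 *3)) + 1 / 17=1265 / 21216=0.06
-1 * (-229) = 229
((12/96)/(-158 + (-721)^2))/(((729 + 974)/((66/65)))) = 33/230105238740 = 0.00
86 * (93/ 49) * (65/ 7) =519870/ 343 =1515.66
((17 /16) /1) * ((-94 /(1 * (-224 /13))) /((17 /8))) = 611 /224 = 2.73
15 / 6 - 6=-7 / 2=-3.50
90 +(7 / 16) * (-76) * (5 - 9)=223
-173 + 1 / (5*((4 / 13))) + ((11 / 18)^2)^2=-90389863 / 524880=-172.21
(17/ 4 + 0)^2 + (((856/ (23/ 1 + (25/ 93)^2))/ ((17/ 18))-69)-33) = -18935555/ 424048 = -44.65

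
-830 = -830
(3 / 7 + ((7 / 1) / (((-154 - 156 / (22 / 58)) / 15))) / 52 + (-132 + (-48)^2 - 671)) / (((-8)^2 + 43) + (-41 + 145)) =3398253275 / 477567272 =7.12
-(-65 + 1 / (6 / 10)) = 190 / 3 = 63.33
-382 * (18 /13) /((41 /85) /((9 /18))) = -292230 /533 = -548.27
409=409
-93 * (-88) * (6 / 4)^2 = 18414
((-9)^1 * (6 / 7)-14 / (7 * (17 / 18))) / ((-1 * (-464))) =-585 / 27608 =-0.02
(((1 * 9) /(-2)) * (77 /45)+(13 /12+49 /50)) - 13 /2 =-3641 /300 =-12.14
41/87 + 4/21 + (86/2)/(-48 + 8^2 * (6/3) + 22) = 7477/6902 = 1.08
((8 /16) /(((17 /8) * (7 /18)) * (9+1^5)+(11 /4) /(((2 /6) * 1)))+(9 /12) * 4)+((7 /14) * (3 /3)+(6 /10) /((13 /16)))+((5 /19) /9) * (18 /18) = 113601899 /26431470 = 4.30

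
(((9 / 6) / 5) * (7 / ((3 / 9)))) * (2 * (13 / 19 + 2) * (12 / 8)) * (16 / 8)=9639 / 95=101.46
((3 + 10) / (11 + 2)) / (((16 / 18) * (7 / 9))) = 1.45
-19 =-19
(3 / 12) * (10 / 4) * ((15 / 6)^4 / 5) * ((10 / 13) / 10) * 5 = 3125 / 1664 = 1.88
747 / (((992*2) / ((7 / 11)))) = 5229 / 21824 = 0.24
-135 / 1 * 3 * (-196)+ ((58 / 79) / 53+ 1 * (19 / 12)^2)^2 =79386.35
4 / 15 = 0.27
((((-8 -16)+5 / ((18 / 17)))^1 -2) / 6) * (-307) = 1088.71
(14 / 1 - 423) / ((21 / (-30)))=4090 / 7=584.29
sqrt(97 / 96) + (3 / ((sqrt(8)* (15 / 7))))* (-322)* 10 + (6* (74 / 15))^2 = -1127* sqrt(2) + sqrt(582) / 24 + 21904 / 25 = -716.65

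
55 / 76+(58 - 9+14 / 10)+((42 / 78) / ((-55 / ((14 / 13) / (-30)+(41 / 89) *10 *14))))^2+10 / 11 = 613568666010150571 / 11702399278927500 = 52.43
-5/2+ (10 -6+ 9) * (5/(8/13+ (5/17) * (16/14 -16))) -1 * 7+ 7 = -115075/5808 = -19.81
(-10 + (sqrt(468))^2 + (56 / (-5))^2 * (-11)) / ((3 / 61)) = -468602 / 25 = -18744.08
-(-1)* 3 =3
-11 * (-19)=209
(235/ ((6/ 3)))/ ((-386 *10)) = -47/ 1544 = -0.03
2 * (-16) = -32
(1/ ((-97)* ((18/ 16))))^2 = 0.00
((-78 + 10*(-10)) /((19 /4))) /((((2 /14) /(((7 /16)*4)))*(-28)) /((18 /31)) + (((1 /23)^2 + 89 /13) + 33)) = -308474712 /295615471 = -1.04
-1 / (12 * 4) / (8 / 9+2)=-3 / 416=-0.01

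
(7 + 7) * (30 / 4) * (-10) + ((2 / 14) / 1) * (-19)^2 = -6989 / 7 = -998.43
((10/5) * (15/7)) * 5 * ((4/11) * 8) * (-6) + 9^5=4517973/77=58674.97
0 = 0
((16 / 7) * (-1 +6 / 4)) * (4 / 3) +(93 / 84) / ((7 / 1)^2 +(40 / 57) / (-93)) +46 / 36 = 184833533 / 65446668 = 2.82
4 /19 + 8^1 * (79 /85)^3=77398428 /11668375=6.63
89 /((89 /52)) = 52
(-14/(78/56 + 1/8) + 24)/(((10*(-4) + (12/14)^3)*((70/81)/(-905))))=112787073/286960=393.04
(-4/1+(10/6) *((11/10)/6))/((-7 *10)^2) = -19/25200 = -0.00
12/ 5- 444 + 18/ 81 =-19862/ 45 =-441.38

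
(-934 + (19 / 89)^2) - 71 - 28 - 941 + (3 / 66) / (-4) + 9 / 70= -48155074959 / 24396680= -1973.84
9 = 9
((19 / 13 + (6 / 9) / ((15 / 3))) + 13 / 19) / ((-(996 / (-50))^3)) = 0.00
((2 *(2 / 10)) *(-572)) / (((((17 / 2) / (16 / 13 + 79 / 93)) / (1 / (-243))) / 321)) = 9472496 / 128061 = 73.97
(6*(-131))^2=617796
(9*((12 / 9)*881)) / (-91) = -10572 / 91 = -116.18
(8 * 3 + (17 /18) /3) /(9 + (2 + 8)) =1313 /1026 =1.28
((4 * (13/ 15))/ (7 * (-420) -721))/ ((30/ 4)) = -104/ 823725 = -0.00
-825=-825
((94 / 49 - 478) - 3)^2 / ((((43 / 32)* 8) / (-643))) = -1417366507500 / 103243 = -13728451.40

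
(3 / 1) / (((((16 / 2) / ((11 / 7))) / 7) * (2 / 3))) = 99 / 16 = 6.19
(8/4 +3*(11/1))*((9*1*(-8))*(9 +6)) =-37800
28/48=0.58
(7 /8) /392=1 /448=0.00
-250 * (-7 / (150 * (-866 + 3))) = -35 / 2589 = -0.01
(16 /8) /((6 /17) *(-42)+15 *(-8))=-17 /1146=-0.01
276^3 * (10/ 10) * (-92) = -1934260992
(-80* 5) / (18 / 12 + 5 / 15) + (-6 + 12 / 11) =-2454 / 11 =-223.09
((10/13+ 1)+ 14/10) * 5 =206/13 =15.85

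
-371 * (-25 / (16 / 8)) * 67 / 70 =17755 / 4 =4438.75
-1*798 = -798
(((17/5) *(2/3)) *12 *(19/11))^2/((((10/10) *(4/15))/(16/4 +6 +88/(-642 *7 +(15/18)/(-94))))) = 82611.34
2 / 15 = 0.13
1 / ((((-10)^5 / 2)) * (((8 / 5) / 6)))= -3 / 40000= -0.00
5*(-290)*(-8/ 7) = 11600/ 7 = 1657.14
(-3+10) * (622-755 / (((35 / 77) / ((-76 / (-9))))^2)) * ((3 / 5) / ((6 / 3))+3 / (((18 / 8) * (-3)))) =4790303063 / 18225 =262842.42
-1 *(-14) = 14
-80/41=-1.95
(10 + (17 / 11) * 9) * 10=2630 / 11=239.09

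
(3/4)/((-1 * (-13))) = 3/52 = 0.06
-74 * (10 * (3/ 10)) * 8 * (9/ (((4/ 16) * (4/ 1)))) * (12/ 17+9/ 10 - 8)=8687304/ 85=102203.58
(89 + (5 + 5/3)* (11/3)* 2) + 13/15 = 6244/45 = 138.76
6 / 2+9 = 12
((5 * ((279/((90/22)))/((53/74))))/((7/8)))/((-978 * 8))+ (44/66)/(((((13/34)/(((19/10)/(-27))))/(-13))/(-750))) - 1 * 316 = -2469347089/1632771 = -1512.37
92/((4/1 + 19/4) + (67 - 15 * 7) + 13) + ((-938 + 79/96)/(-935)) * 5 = -68941/106080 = -0.65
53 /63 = 0.84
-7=-7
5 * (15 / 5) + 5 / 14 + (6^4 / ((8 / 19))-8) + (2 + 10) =43363 / 14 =3097.36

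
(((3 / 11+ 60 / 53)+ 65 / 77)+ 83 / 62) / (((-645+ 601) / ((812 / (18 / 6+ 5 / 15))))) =-78975033 / 3976060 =-19.86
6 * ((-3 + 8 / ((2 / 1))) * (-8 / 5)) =-48 / 5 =-9.60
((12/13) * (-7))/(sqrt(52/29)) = -42 * sqrt(377)/169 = -4.83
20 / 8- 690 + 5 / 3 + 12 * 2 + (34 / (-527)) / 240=-2462021 / 3720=-661.83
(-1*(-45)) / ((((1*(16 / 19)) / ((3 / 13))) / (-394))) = -505305 / 104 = -4858.70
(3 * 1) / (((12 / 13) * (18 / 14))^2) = 8281 / 3888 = 2.13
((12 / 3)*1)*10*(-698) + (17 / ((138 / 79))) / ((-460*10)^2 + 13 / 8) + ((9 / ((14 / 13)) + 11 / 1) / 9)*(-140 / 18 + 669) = -26497.85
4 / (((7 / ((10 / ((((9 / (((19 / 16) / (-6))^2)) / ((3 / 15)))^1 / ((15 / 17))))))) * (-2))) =-1805 / 822528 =-0.00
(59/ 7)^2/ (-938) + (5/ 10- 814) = -18696784/ 22981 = -813.58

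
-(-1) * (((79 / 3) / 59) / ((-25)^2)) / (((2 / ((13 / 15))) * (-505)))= -1027 / 1675968750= -0.00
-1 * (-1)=1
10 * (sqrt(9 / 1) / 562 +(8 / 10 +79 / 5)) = 46661 / 281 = 166.05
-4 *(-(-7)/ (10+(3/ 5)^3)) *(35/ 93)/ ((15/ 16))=-392000/ 356283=-1.10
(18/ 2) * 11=99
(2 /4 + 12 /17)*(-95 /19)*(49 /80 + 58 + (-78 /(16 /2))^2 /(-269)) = -351.27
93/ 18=5.17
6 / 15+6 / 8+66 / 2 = 683 / 20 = 34.15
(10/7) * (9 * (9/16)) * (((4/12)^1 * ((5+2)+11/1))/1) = 1215/28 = 43.39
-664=-664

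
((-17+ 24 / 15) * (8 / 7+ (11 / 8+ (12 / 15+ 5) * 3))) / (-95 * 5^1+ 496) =-20449 / 1400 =-14.61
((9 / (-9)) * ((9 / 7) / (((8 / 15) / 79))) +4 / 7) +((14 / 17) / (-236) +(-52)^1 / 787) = -1199478643 / 6314888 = -189.94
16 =16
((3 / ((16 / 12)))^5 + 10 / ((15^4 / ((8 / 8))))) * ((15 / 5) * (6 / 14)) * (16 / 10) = 597873173 / 5040000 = 118.63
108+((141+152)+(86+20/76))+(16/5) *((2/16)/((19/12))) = 46314/95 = 487.52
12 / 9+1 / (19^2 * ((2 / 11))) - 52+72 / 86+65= 1414373 / 93138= 15.19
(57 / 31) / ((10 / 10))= 57 / 31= 1.84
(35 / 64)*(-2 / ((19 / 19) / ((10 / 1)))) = -175 / 16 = -10.94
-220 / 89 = -2.47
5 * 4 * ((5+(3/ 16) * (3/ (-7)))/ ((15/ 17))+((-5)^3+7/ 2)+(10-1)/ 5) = -191729/ 84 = -2282.49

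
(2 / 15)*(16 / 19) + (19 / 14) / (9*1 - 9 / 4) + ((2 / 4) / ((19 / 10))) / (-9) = 5101 / 17955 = 0.28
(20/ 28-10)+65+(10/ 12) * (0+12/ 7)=400/ 7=57.14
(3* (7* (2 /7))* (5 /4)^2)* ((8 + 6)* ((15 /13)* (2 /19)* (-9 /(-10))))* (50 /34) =354375 /16796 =21.10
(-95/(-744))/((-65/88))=-209/1209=-0.17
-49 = -49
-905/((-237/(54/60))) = 3.44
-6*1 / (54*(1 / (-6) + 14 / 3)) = -2 / 81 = -0.02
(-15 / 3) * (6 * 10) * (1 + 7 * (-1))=1800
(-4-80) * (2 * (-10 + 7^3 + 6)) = -56952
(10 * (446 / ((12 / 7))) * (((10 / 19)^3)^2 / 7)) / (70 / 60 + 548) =0.01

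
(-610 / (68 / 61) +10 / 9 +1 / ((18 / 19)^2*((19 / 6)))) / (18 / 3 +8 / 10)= -626240 / 7803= -80.26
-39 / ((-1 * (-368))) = -39 / 368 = -0.11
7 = 7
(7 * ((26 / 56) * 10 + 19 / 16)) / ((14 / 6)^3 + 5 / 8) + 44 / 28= 186755 / 40306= 4.63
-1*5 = -5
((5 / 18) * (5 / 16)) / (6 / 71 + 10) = 1775 / 206208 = 0.01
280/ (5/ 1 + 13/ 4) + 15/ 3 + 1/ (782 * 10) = 10048733/ 258060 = 38.94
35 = 35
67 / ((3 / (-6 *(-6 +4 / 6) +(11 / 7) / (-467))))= 7007999 / 9807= 714.59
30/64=15/32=0.47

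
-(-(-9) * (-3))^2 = -729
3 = 3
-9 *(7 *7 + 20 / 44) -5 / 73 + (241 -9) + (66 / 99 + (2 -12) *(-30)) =210805 / 2409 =87.51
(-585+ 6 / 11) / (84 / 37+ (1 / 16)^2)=-60895488 / 236951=-257.00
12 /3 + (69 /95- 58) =-5061 /95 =-53.27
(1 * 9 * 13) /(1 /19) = 2223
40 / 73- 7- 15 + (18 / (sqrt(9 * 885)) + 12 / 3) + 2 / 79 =-100500 / 5767 + 2 * sqrt(885) / 295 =-17.23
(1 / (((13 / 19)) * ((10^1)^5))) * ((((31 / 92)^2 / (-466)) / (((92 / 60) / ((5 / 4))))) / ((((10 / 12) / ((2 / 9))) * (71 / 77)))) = -1405943 / 1674638625920000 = -0.00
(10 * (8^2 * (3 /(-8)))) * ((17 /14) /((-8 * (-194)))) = -255 /1358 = -0.19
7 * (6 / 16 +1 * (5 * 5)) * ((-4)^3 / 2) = -5684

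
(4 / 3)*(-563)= -2252 / 3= -750.67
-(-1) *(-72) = -72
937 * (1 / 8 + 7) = 53409 / 8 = 6676.12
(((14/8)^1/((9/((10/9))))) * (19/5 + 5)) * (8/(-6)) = -616/243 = -2.53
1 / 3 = 0.33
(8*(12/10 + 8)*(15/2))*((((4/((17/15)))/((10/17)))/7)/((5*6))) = 552/35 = 15.77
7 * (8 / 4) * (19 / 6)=133 / 3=44.33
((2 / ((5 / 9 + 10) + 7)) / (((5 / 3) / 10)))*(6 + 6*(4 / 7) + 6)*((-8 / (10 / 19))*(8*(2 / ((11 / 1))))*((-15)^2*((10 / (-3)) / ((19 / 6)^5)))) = 435356467200 / 792742643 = 549.18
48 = 48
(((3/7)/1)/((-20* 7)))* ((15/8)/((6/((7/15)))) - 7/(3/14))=223/2240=0.10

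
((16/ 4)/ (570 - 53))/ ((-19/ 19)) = -0.01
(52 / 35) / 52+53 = 1856 / 35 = 53.03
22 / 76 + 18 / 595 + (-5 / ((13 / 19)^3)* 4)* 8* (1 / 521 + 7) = -90509981342327 / 25880242570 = -3497.26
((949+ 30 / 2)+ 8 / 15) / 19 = 14468 / 285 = 50.76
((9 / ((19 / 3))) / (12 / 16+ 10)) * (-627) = -3564 / 43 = -82.88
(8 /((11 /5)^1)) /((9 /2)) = 80 /99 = 0.81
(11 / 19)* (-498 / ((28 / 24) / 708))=-23270544 / 133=-174966.50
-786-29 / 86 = -67625 / 86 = -786.34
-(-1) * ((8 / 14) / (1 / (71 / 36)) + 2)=197 / 63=3.13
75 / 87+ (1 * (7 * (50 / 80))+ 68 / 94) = 64993 / 10904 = 5.96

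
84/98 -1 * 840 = -839.14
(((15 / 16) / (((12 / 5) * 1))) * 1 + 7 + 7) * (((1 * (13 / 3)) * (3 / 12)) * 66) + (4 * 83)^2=14240375 / 128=111252.93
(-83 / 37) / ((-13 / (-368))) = -30544 / 481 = -63.50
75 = 75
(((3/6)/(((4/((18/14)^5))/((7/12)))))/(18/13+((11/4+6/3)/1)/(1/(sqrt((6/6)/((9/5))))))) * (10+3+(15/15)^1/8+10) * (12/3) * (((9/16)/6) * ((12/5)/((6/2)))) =-2300608089/9926271824+21046303629 * sqrt(5)/79410174592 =0.36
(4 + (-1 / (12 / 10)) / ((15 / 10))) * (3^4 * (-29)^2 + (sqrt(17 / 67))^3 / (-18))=234639 - 527 * sqrt(1139) / 727218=234638.98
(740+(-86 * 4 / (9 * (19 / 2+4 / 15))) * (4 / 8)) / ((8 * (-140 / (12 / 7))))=-32437 / 28714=-1.13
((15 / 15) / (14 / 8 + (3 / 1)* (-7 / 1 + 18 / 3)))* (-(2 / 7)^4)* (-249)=-15936 / 12005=-1.33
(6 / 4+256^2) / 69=131075 / 138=949.82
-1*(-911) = 911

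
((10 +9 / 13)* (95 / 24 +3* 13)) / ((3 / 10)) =716545 / 468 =1531.08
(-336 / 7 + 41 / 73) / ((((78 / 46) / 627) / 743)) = -12368454263 / 949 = -13033144.64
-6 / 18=-1 / 3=-0.33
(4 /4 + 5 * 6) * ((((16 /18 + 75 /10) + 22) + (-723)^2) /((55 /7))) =2041898173 /990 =2062523.41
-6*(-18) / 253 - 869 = -219749 / 253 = -868.57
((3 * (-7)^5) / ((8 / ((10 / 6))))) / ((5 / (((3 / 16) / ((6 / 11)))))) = -184877 / 256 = -722.18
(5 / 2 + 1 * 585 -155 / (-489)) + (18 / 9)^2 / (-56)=587.75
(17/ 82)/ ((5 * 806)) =17/ 330460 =0.00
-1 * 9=-9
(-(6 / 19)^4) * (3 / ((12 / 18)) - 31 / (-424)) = -314118 / 6907013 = -0.05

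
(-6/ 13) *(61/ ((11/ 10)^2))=-36600/ 1573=-23.27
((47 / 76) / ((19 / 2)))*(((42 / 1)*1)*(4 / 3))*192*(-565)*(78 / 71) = -11135255040 / 25631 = -434444.81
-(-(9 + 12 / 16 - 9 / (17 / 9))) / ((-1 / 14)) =-69.79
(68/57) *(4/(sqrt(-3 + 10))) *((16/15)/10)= 0.19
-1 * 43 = -43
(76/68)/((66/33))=19/34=0.56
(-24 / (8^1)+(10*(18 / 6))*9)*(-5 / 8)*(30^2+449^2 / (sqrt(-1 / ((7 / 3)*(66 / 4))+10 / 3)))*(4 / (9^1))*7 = -627987115*sqrt(44121) / 2292 - 467250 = -58019034.37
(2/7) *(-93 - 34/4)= -29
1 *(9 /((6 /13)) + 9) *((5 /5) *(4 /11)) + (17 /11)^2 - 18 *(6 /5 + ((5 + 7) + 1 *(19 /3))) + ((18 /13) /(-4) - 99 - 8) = -446.19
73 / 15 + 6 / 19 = 5.18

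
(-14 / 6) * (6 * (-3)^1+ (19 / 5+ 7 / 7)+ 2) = 392 / 15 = 26.13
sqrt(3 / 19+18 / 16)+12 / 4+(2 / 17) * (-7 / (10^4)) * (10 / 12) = sqrt(7410) / 76+305993 / 102000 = 4.13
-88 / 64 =-11 / 8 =-1.38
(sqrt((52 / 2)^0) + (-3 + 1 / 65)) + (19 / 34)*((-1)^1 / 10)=-9019 / 4420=-2.04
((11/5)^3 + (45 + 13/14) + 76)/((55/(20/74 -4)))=-16008621/1780625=-8.99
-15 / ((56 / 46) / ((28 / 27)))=-115 / 9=-12.78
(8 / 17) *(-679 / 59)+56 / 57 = -4.43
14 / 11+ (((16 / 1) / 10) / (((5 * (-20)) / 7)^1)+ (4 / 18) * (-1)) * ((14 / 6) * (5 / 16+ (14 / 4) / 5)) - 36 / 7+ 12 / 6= -255999 / 96250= -2.66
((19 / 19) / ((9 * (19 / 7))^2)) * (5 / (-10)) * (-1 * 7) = 343 / 58482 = 0.01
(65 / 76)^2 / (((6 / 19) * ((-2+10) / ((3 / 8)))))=0.11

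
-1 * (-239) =239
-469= -469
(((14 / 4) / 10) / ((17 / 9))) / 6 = 21 / 680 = 0.03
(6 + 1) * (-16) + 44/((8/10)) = -57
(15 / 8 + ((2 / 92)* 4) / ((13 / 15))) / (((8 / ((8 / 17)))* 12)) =1575 / 162656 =0.01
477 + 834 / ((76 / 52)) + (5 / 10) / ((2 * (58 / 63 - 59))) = 291328383 / 278084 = 1047.63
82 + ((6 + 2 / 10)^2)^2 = 974771 / 625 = 1559.63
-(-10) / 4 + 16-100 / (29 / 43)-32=-9383 / 58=-161.78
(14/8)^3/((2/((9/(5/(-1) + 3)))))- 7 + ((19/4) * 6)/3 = -9.56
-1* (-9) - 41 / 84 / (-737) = 9.00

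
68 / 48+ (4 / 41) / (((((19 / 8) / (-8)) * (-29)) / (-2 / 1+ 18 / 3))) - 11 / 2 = -1094671 / 271092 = -4.04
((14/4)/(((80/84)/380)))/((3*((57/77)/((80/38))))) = 75460/57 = 1323.86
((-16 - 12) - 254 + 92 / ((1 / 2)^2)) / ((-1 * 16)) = -43 / 8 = -5.38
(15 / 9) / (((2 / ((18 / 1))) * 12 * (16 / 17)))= 85 / 64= 1.33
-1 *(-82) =82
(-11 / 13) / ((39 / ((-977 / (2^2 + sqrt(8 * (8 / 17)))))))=182699 / 26364 - 10747 * sqrt(17) / 13182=3.57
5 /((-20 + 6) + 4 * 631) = 0.00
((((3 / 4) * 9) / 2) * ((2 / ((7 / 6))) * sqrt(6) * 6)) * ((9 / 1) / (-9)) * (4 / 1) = -972 * sqrt(6) / 7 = -340.13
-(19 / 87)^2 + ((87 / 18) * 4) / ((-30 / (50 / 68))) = -134219 / 257346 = -0.52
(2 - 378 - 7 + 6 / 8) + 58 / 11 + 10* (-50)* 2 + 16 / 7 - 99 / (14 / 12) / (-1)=-397269 / 308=-1289.83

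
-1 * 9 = -9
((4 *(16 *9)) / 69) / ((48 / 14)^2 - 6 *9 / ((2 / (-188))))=784 / 477825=0.00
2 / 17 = 0.12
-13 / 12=-1.08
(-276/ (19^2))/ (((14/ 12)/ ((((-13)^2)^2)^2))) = -1350850073976/ 2527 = -534566709.13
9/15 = 3/5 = 0.60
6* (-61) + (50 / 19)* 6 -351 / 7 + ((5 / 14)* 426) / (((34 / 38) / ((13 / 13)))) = -520734 / 2261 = -230.31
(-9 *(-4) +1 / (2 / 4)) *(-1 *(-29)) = 1102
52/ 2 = 26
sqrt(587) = 24.23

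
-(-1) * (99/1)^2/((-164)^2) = 9801/26896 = 0.36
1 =1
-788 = -788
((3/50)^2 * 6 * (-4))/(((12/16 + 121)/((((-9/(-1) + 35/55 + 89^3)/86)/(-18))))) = 9305718/28793875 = 0.32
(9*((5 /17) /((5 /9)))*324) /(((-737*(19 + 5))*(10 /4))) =-2187 /62645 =-0.03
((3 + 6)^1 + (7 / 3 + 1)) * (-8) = -296 / 3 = -98.67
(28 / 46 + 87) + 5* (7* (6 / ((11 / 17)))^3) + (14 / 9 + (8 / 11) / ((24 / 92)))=7713786335 / 275517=27997.50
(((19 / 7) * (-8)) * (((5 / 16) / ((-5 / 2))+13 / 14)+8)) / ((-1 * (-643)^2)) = 9367 / 20259001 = 0.00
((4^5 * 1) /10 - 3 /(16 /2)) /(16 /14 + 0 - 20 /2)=-28567 /2480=-11.52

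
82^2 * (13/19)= 87412/19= 4600.63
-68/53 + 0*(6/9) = -68/53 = -1.28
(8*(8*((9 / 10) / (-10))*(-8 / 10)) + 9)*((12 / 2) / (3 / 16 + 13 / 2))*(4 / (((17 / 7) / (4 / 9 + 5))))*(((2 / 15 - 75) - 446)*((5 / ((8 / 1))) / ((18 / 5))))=-450216312 / 45475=-9900.30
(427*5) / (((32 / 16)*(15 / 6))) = 427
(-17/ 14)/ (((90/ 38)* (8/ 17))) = -5491/ 5040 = -1.09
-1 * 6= -6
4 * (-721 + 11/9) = -25912/9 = -2879.11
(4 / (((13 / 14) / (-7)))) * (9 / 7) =-504 / 13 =-38.77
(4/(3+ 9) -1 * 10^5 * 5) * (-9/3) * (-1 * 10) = -14999990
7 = 7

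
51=51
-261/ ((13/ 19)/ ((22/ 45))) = -12122/ 65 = -186.49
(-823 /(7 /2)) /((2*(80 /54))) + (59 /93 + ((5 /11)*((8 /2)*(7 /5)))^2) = -227638633 /3150840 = -72.25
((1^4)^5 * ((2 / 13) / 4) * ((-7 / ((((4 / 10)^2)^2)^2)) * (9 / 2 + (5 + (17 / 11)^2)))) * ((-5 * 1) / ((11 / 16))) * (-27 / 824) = -1062017578125 / 912491008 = -1163.87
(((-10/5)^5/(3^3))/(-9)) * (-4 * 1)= -128/243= -0.53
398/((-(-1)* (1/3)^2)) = 3582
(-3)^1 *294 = -882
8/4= 2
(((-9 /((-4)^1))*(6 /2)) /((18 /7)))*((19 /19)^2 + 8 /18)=91 /24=3.79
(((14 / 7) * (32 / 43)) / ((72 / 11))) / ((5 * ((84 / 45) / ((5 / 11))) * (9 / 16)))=160 / 8127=0.02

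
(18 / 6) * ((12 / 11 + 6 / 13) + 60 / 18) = 2096 / 143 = 14.66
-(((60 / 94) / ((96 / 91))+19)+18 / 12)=-21.11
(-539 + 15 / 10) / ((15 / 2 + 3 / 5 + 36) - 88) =12.24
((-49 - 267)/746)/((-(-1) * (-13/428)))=13.95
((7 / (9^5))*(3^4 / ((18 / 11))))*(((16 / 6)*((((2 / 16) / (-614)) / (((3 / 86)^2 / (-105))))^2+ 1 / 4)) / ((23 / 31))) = 6.51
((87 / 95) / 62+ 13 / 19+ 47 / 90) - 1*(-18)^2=-8555252 / 26505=-322.78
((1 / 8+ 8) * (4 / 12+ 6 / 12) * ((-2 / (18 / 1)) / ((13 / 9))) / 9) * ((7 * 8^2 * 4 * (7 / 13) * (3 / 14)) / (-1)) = 1400 / 117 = 11.97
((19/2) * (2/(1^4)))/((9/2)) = 4.22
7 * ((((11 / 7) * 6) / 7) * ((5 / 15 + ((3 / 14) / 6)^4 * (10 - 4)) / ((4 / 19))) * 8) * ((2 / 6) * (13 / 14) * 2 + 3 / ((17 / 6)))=38475826367 / 192003168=200.39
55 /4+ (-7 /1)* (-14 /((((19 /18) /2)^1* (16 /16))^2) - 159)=1478.57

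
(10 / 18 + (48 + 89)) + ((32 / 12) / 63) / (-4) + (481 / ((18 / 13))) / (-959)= 7104145 / 51786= 137.18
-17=-17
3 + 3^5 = 246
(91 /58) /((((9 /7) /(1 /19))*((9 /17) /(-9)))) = -10829 /9918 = -1.09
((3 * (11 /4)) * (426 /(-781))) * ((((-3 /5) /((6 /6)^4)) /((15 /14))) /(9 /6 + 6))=42 /125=0.34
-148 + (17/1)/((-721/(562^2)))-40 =-5504896/721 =-7635.08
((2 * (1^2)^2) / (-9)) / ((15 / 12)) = -8 / 45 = -0.18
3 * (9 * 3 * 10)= 810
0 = 0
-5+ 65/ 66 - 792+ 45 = -49567/ 66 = -751.02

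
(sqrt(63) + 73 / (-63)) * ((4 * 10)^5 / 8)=-934400000 / 63 + 38400000 * sqrt(7)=86765104.31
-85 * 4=-340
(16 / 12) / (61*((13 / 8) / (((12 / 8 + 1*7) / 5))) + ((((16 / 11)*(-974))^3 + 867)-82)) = -362032 / 772088097149031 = -0.00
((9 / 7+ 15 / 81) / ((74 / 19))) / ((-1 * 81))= -2641 / 566433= -0.00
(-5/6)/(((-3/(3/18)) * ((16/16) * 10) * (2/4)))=1/108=0.01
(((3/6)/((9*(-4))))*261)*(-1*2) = 29/4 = 7.25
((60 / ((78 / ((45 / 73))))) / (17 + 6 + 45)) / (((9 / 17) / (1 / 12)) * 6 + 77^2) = 225 / 192535018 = 0.00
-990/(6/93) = -15345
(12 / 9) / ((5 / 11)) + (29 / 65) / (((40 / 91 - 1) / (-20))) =4808 / 255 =18.85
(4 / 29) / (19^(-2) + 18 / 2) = 722 / 47125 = 0.02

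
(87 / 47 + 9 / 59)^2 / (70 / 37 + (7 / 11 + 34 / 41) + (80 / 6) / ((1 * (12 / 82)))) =4636019451888 / 109095830918407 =0.04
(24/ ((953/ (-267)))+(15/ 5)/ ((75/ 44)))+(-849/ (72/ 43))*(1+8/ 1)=-870725419/ 190600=-4568.34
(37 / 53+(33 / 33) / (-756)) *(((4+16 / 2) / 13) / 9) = 27919 / 390663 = 0.07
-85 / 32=-2.66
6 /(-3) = -2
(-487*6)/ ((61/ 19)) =-55518/ 61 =-910.13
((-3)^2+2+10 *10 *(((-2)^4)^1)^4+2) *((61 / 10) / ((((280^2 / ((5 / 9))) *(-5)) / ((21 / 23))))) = -399770393 / 7728000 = -51.73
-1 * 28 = -28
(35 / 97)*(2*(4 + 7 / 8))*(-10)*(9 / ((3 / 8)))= -81900 / 97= -844.33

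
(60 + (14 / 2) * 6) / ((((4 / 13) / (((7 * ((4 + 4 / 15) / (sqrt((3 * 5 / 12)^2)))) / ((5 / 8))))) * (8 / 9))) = 1782144 / 125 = 14257.15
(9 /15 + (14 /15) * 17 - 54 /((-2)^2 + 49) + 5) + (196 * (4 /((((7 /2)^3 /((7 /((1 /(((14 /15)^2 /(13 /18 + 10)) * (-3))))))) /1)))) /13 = 179997568 /9973275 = 18.05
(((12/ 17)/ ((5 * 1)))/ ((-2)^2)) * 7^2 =147/ 85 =1.73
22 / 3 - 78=-212 / 3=-70.67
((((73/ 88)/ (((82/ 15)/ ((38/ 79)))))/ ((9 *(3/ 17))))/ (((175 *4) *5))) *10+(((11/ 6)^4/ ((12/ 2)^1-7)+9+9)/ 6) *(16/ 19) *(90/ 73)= 11872926803/ 10235499120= 1.16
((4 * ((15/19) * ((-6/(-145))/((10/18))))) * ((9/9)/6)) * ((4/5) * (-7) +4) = -864/13775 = -0.06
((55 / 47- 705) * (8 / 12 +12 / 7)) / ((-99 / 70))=16540000 / 13959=1184.90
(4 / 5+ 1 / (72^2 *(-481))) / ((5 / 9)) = 9974011 / 6926400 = 1.44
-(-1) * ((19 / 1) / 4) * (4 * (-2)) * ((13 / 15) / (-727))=0.05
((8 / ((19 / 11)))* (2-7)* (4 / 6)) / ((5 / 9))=-528 / 19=-27.79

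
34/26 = 17/13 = 1.31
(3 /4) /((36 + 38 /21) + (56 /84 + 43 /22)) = 693 /37358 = 0.02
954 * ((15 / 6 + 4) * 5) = 31005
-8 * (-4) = 32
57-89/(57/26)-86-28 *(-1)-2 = -2485/57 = -43.60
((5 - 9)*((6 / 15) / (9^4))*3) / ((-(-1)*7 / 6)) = -16 / 25515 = -0.00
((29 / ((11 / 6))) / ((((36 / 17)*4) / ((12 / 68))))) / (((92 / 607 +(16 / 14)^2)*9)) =862547 / 34337952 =0.03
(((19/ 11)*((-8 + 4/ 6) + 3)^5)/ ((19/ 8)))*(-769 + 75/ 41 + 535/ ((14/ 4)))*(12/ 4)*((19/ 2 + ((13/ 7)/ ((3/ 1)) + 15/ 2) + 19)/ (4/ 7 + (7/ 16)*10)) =292888560184064/ 19318257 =15161231.17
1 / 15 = 0.07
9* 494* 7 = 31122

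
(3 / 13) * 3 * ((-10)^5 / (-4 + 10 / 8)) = 3600000 / 143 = 25174.83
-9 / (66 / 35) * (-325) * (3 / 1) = 102375 / 22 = 4653.41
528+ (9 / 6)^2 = 2121 / 4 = 530.25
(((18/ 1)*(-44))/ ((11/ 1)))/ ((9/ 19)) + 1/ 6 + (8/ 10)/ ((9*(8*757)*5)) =-25861012/ 170325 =-151.83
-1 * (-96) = 96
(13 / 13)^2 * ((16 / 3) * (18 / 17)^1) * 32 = 3072 / 17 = 180.71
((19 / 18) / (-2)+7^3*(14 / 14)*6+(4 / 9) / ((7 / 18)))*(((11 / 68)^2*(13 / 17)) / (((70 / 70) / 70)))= 4080133915 / 1414944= 2883.60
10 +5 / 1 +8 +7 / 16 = 375 / 16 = 23.44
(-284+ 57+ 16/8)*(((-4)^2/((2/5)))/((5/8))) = -14400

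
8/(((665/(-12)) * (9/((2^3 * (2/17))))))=-512/33915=-0.02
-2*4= -8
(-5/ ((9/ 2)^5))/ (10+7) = -160/ 1003833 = -0.00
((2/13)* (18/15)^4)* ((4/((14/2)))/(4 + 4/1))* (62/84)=0.02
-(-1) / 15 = 1 / 15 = 0.07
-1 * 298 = -298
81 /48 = 27 /16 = 1.69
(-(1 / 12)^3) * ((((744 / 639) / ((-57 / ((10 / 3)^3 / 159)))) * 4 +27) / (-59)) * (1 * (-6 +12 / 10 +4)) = -1406283451 / 6642340128720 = -0.00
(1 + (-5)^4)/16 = 39.12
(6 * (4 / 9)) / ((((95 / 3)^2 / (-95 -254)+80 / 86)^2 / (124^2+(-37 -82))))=10776.24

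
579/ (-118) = -579/ 118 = -4.91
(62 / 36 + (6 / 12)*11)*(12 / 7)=260 / 21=12.38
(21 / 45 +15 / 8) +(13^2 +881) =1052.34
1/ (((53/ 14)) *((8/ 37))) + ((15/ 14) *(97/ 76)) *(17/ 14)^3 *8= 402496637/ 19342456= 20.81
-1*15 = -15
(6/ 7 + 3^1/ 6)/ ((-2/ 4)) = -19/ 7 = -2.71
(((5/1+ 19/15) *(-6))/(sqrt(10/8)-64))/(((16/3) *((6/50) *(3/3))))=235 *sqrt(5)/32758+ 15040/16379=0.93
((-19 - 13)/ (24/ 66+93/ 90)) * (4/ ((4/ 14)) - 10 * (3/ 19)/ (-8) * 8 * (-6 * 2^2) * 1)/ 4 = 1198560/ 8759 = 136.84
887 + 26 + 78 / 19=17425 / 19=917.11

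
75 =75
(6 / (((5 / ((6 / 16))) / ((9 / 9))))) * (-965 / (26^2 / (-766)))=665271 / 1352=492.06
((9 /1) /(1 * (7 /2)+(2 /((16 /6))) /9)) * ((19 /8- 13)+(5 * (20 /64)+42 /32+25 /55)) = -8667 /473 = -18.32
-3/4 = -0.75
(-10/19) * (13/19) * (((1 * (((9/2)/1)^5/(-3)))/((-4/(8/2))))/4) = -1279395/23104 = -55.38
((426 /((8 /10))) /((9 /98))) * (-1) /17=-17395 /51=-341.08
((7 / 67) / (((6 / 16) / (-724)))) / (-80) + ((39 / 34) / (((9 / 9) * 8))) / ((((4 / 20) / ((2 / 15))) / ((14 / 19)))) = 3365383 / 1298460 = 2.59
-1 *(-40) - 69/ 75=977/ 25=39.08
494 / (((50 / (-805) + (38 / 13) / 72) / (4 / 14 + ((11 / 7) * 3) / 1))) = -186109560 / 1621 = -114811.57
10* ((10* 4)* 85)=34000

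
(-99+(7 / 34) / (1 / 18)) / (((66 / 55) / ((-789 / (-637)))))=-1065150 / 10829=-98.36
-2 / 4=-1 / 2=-0.50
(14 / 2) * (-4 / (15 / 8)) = -224 / 15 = -14.93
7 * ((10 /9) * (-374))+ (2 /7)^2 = -1282784 /441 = -2908.81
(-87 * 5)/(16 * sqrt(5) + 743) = -323205/550769 + 6960 * sqrt(5)/550769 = -0.56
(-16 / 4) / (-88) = 0.05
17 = 17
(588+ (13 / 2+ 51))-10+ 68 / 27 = 34453 / 54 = 638.02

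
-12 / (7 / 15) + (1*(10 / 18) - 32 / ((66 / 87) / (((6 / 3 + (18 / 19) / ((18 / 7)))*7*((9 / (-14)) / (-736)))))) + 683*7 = 4755.23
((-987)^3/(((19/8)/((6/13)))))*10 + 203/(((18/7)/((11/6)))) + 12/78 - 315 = -49844413525499/26676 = -1868511528.17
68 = 68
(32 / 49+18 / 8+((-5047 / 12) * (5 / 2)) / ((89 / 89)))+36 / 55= -67778219 / 64680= -1047.90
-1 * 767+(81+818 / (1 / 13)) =9948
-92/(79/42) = -3864/79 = -48.91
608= 608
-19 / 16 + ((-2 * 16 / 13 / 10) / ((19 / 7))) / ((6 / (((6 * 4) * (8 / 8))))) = -30633 / 19760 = -1.55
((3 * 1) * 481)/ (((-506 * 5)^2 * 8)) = 0.00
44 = 44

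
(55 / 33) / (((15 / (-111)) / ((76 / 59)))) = -2812 / 177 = -15.89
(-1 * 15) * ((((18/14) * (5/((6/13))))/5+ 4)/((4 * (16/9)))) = -12825/896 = -14.31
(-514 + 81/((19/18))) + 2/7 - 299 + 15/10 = -734.48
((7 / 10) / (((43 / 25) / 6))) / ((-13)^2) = 0.01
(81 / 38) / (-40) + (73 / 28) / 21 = 15833 / 223440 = 0.07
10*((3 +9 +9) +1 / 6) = 635 / 3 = 211.67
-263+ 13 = -250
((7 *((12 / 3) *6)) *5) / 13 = 840 / 13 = 64.62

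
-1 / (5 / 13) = -13 / 5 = -2.60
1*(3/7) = 0.43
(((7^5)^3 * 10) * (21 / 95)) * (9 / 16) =897289125379227 / 152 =5903217930126.49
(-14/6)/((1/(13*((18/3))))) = -182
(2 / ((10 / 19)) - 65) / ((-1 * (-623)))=-306 / 3115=-0.10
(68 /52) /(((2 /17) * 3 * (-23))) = -289 /1794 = -0.16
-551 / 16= -34.44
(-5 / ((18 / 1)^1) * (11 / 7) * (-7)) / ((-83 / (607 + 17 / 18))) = -601865 / 26892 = -22.38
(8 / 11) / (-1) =-8 / 11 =-0.73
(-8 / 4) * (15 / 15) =-2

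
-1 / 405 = -0.00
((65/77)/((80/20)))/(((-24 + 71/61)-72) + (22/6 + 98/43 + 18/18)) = -511485/213015572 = -0.00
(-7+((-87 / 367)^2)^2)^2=16111376527380710565796 / 329100478707380211841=48.96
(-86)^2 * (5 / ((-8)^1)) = -4622.50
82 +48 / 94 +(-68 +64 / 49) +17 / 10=403411 / 23030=17.52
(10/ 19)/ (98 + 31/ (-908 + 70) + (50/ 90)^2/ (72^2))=1759397760/ 327476400209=0.01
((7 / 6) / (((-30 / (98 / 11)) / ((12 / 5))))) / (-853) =686 / 703725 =0.00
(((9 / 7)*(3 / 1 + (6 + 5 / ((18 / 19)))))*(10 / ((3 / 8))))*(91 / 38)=66820 / 57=1172.28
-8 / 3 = -2.67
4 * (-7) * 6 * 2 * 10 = -3360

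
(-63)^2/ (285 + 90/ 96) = 21168/ 1525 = 13.88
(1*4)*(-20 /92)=-20 /23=-0.87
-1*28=-28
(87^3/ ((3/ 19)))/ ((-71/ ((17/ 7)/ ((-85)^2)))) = -4170519/ 211225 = -19.74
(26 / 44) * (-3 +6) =39 / 22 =1.77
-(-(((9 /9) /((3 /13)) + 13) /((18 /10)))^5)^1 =1188137600000 /14348907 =82803.35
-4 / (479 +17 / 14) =-56 / 6723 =-0.01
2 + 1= 3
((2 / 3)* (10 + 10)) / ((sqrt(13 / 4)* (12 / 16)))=320* sqrt(13) / 117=9.86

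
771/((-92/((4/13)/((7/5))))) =-3855/2093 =-1.84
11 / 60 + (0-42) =-2509 / 60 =-41.82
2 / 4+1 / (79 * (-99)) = 7819 / 15642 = 0.50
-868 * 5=-4340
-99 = -99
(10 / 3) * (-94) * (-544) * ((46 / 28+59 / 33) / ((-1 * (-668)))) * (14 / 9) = 202626400 / 148797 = 1361.76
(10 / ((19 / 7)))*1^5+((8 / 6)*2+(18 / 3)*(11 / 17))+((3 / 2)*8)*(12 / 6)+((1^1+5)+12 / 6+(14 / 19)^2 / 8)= 1557611 / 36822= 42.30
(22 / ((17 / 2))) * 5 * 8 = 1760 / 17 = 103.53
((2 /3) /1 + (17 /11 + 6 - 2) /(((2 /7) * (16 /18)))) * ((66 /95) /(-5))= -11881 /3800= -3.13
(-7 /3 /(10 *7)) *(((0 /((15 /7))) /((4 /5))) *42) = 0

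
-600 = -600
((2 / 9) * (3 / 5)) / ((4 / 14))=7 / 15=0.47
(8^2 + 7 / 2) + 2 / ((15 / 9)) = 687 / 10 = 68.70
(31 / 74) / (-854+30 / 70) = -217 / 442150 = -0.00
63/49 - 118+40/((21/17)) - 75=-478/3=-159.33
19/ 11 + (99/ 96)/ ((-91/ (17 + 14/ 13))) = 633959/ 416416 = 1.52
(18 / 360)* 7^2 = 49 / 20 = 2.45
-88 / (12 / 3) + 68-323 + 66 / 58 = -8000 / 29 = -275.86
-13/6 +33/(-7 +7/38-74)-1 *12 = -268559/18426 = -14.58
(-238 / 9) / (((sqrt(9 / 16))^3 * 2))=-7616 / 243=-31.34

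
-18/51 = -6/17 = -0.35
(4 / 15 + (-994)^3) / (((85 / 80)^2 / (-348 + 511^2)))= -983451621455971328 / 4335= -226863119136325.57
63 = 63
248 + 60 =308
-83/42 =-1.98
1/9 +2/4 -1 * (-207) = 3737/18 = 207.61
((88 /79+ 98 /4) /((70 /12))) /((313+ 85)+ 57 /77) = 133551 /12127685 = 0.01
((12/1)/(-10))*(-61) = 366/5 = 73.20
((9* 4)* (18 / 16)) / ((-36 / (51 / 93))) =-153 / 248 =-0.62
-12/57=-4/19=-0.21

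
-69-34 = -103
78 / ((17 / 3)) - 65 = -871 / 17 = -51.24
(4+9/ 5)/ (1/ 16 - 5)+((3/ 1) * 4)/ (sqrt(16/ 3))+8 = 12.02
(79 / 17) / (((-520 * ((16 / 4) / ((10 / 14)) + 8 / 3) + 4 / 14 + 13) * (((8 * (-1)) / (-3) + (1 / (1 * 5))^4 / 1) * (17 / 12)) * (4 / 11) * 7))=-14664375 / 130117908931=-0.00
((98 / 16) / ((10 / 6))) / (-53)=-147 / 2120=-0.07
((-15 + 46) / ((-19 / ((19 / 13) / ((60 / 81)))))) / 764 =-837 / 198640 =-0.00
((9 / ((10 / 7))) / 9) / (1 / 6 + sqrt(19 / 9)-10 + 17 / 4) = -938 / 6975-56 * sqrt(19) / 6975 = -0.17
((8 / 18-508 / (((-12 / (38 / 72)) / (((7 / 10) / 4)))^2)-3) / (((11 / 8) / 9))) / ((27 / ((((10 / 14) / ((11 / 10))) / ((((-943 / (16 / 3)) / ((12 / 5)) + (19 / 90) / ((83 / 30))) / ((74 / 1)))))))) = 0.41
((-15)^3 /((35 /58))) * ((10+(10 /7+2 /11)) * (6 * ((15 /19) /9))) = -350001000 /10241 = -34176.45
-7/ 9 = -0.78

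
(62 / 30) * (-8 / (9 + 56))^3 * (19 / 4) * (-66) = 1658624 / 1373125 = 1.21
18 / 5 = 3.60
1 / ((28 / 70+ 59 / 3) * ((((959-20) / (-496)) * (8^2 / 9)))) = -1395 / 376852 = -0.00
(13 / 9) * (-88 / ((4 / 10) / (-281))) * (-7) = -5625620 / 9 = -625068.89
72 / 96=3 / 4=0.75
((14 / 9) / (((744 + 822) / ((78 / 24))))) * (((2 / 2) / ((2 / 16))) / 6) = 91 / 21141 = 0.00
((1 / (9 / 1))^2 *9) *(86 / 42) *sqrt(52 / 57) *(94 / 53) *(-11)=-88924 *sqrt(741) / 570969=-4.24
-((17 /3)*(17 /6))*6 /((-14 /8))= 1156 /21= 55.05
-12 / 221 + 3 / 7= 0.37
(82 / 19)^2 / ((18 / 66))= 73964 / 1083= 68.30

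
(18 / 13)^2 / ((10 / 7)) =1134 / 845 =1.34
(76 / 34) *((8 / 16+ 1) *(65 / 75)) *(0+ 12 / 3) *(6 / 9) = 1976 / 255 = 7.75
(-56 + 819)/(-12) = -763/12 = -63.58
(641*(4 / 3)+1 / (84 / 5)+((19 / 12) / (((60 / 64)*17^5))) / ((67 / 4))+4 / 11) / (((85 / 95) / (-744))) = -1328127196370882686 / 1867885777065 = -711032.34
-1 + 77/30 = 47/30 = 1.57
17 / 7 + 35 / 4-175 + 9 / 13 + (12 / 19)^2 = -21383403 / 131404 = -162.73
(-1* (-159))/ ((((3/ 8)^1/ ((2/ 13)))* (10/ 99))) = 645.78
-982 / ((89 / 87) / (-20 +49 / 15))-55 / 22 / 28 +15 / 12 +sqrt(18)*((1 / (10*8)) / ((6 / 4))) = sqrt(2) / 40 +400315693 / 24920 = 16064.07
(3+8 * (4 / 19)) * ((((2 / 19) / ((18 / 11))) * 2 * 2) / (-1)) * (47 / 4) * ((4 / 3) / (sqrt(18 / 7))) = -92026 * sqrt(14) / 29241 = -11.78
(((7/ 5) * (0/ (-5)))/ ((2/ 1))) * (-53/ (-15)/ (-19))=0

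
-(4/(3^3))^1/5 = -4/135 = -0.03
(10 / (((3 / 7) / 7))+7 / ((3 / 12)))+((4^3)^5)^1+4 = 3221226058 / 3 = 1073742019.33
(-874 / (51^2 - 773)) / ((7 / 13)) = -5681 / 6398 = -0.89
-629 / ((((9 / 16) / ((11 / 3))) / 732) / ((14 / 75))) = -378164864 / 675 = -560244.24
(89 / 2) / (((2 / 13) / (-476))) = -137683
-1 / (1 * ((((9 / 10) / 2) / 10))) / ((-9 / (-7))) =-1400 / 81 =-17.28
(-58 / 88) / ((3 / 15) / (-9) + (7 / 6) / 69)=30015 / 242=124.03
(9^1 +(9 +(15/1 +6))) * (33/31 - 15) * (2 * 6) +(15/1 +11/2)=-403081/62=-6501.31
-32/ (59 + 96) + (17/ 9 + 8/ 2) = 7927/ 1395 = 5.68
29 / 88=0.33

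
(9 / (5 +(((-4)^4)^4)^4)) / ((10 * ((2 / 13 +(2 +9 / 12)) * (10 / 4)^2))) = 104 / 713647741736968166430132857252736110147375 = 0.00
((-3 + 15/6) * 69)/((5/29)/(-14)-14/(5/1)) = 23345/1903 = 12.27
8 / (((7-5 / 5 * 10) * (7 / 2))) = -16 / 21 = -0.76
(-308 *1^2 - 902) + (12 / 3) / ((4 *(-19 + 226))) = -250469 / 207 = -1210.00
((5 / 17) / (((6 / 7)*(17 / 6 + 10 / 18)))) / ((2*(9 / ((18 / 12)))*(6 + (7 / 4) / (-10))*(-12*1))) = -175 / 1449726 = -0.00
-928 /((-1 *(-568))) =-116 /71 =-1.63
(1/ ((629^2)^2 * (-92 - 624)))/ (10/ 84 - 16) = 21/ 37377602605170466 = 0.00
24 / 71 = 0.34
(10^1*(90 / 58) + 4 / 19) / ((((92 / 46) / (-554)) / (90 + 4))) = -225645308 / 551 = -409519.62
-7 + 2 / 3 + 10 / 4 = -23 / 6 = -3.83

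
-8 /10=-4 /5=-0.80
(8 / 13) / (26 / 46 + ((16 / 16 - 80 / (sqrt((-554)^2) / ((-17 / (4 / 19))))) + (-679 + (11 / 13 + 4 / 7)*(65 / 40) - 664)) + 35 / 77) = -31396288 / 67702987651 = -0.00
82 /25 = 3.28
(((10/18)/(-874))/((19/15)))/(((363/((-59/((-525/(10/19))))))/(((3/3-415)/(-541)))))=-590/9428936979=-0.00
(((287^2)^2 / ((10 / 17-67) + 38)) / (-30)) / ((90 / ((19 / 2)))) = 313063235429 / 372600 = 840212.66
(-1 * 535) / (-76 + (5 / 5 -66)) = 535 / 141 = 3.79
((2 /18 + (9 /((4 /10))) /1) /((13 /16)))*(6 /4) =1628 /39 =41.74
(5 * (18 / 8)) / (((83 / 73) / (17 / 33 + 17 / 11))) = 18615 / 913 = 20.39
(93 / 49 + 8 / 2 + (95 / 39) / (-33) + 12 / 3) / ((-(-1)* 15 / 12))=495632 / 63063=7.86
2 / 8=1 / 4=0.25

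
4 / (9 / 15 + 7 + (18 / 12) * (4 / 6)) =20 / 43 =0.47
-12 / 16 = -3 / 4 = -0.75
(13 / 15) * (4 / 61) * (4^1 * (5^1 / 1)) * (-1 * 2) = -416 / 183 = -2.27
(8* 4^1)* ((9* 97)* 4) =111744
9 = 9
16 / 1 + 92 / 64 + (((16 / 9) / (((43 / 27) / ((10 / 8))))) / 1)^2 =573471 / 29584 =19.38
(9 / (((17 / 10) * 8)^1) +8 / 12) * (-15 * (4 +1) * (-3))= 20325 / 68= 298.90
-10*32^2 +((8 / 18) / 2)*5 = -92150 / 9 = -10238.89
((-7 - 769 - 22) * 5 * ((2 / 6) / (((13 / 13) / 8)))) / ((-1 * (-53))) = -10640 / 53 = -200.75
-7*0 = 0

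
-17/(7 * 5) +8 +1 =298/35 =8.51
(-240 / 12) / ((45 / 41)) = -164 / 9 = -18.22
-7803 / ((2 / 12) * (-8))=5852.25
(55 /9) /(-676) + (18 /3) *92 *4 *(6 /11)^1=80600227 /66924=1204.35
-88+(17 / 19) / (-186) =-311009 / 3534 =-88.00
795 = 795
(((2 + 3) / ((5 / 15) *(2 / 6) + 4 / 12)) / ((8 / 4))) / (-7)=-0.80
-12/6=-2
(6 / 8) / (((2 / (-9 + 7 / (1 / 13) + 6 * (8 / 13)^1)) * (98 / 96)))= 20052 / 637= 31.48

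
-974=-974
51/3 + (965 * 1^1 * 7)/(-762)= 6199/762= 8.14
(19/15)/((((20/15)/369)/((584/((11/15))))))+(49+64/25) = 76784629/275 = 279216.83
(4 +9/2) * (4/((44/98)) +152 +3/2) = 60741/44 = 1380.48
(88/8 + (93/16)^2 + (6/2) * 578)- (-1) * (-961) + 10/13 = 2724149/3328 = 818.55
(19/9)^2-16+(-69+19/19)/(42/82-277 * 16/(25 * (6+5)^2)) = 572624855/9573147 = 59.82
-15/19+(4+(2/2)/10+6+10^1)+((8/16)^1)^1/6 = 22109/1140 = 19.39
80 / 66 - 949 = -31277 / 33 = -947.79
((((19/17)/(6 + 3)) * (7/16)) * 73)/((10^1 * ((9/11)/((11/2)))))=1174789/440640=2.67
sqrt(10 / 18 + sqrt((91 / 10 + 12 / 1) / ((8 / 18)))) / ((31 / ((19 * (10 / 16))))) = 1.05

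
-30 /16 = -15 /8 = -1.88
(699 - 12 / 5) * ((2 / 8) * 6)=10449 / 10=1044.90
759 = 759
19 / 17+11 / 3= 244 / 51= 4.78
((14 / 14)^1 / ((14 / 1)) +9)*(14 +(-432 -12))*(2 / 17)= -54610 / 119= -458.91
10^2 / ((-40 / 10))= -25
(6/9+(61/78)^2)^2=60481729/37015056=1.63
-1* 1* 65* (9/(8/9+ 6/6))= -5265/17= -309.71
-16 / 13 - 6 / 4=-71 / 26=-2.73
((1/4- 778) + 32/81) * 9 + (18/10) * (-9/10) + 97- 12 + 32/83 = -516358439/74700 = -6912.43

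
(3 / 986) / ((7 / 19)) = 57 / 6902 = 0.01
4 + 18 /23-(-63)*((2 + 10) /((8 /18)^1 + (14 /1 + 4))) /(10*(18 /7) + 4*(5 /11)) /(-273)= 125667949 /26306020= 4.78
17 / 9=1.89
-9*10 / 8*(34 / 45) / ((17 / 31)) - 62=-155 / 2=-77.50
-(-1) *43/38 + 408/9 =5297/114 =46.46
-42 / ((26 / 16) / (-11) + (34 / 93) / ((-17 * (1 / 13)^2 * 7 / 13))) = 2406096 / 395135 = 6.09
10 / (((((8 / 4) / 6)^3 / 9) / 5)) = 12150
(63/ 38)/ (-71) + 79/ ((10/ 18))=1917963/ 13490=142.18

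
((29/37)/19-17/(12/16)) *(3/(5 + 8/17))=-811189/65379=-12.41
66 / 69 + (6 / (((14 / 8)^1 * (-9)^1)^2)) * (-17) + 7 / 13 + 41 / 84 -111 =-173148971 / 1582308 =-109.43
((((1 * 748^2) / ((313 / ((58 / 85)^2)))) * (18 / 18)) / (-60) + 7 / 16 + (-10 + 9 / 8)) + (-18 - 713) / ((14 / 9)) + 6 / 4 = -6451237087 / 13146000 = -490.74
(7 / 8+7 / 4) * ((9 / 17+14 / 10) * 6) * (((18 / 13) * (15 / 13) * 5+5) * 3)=3401811 / 2873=1184.06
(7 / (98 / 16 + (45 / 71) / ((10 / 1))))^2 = 15808576 / 12355225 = 1.28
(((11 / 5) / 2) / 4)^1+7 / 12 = 103 / 120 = 0.86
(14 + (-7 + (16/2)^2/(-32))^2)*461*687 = 30087165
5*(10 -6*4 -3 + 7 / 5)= -78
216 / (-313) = -216 / 313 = -0.69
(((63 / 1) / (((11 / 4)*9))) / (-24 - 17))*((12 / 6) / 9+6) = -1568 / 4059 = -0.39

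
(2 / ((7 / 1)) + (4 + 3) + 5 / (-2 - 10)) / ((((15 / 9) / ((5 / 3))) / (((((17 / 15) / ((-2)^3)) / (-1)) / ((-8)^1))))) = -9809 / 80640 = -0.12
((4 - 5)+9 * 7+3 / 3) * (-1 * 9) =-567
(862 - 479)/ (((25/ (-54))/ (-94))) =1944108/ 25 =77764.32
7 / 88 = 0.08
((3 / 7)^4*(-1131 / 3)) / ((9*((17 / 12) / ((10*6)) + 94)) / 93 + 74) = -227195280 / 1484435057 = -0.15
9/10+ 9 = 99/10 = 9.90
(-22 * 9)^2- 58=39146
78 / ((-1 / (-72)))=5616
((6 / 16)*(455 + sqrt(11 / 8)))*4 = 3*sqrt(22) / 8 + 1365 / 2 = 684.26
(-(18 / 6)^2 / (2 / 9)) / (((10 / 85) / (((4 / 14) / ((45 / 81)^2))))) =-111537 / 350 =-318.68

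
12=12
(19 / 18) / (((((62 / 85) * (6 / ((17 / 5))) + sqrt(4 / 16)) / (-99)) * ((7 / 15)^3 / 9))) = -5178.05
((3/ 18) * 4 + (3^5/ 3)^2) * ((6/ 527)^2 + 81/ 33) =1587305055/ 98549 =16106.76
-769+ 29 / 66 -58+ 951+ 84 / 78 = 107693 / 858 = 125.52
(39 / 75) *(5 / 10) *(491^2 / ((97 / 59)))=184909127 / 4850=38125.59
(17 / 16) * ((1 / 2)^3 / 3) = 17 / 384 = 0.04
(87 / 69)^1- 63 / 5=-1304 / 115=-11.34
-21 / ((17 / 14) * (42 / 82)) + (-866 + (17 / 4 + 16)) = -59807 / 68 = -879.51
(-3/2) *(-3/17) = 9/34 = 0.26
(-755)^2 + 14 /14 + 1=570027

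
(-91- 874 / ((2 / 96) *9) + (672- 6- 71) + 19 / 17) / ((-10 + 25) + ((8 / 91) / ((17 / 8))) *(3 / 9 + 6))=-19288997 / 70831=-272.32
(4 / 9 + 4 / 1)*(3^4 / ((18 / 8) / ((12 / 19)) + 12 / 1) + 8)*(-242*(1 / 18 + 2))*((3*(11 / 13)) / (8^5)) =-33734195 / 14916096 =-2.26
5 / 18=0.28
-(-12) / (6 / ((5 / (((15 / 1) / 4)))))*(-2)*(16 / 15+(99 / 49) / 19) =-262096 / 41895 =-6.26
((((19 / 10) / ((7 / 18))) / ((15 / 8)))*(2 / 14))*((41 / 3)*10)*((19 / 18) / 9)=118408 / 19845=5.97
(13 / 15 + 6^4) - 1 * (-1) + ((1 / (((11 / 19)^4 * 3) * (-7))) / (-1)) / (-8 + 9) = 665289507 / 512435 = 1298.29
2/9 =0.22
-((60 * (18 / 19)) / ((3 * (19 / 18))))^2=-41990400 / 130321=-322.21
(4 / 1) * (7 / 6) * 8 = 112 / 3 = 37.33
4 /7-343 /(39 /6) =-4750 /91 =-52.20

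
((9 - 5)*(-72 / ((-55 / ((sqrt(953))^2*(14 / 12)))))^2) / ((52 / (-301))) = -1928905133904 / 39325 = -49050353.06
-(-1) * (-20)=-20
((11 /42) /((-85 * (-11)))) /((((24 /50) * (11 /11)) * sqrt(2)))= 5 * sqrt(2) /17136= 0.00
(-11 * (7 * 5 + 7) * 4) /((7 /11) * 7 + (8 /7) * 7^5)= -2904 /30191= -0.10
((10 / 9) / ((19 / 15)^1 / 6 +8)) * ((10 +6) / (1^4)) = 1600 / 739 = 2.17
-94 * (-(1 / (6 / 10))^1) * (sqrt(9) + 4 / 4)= 626.67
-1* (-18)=18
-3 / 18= -0.17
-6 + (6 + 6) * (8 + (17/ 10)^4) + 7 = 493063/ 2500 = 197.23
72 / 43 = 1.67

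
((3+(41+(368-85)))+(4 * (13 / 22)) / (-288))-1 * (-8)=530627 / 1584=334.99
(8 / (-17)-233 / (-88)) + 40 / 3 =15.51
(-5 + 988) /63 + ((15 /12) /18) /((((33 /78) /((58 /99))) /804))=2124959 /22869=92.92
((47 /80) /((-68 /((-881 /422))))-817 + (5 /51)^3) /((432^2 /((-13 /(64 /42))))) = 1331761076178169 /35659001222922240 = 0.04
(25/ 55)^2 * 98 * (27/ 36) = 3675/ 242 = 15.19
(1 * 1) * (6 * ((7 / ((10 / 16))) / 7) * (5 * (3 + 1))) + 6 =198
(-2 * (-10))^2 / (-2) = -200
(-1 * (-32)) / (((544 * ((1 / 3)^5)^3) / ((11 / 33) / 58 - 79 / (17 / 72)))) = -4733680504455 / 16762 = -282405470.97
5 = 5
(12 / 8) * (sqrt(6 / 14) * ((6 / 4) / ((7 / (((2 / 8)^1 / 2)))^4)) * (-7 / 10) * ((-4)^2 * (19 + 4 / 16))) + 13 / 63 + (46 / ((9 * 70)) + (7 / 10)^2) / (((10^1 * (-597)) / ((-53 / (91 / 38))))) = 356697329 / 1711300500-99 * sqrt(21) / 14049280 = 0.21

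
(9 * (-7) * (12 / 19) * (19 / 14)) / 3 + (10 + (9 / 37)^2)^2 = 155905543 / 1874161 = 83.19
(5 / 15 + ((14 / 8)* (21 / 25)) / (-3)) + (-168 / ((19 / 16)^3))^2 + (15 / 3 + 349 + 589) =155363111893693 / 14113764300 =11007.91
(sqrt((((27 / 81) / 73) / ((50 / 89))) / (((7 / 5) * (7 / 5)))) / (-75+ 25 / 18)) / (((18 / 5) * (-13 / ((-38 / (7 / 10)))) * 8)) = -19 * sqrt(38982) / 29574636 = -0.00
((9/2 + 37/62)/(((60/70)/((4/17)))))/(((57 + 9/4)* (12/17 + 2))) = 56/6417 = 0.01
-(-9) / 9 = 1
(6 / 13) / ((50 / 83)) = 249 / 325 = 0.77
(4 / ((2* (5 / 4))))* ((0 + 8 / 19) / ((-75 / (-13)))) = 832 / 7125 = 0.12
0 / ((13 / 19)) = 0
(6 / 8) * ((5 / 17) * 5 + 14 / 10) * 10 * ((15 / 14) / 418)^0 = 366 / 17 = 21.53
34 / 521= 0.07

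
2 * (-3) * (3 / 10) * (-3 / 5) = 27 / 25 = 1.08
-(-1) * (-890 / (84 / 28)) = -296.67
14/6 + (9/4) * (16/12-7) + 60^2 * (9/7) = 387925/84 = 4618.15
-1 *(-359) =359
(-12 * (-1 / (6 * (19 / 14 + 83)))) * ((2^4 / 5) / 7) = 64 / 5905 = 0.01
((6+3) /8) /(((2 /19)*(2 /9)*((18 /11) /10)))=9405 /32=293.91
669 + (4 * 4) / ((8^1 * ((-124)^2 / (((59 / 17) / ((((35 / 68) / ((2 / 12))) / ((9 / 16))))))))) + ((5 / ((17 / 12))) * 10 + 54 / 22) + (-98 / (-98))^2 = 284899784459 / 402543680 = 707.75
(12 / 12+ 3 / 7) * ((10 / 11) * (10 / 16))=125 / 154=0.81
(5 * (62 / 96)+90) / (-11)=-4475 / 528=-8.48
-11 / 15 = -0.73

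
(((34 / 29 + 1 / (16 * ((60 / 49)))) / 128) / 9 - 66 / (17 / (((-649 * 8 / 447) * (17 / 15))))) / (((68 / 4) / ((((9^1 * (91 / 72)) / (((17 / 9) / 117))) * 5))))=866767940848173 / 81839325184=10591.09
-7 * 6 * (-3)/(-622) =-63/311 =-0.20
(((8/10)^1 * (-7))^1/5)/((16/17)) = -119/100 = -1.19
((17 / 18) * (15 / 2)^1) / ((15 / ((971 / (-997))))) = -16507 / 35892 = -0.46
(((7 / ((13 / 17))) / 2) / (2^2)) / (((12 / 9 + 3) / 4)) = 357 / 338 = 1.06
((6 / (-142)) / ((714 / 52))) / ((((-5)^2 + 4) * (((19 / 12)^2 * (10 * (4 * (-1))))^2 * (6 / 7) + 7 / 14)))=-702 / 57023632321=-0.00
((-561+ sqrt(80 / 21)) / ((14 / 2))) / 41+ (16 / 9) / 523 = -2636035 / 1350909+ 4 * sqrt(105) / 6027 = -1.94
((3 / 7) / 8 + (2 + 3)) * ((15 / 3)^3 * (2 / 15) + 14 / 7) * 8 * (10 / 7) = 22640 / 21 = 1078.10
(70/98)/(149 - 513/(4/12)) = -1/1946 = -0.00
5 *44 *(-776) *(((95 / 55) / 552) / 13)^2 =-175085 / 17701398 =-0.01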